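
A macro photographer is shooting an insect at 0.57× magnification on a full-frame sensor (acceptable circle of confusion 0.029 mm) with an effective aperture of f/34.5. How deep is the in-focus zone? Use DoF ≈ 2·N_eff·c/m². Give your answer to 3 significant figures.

6.16 mm

At magnification m, DoF ≈ 2·N_eff·c/m² = 2 × 34.5 × 0.029 / 0.57² = 2.001 / 0.3249 ≈ 6.16 mm.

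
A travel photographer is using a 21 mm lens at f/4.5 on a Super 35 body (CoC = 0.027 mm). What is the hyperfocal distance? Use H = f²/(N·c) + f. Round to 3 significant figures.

Hyperfocal distance H = f²/(N·c) + f = 21²/(4.5 × 0.027) + 21 = 441/0.1215 + 21 ≈ 3650.6 mm ≈ 3.65 m.

3.65 m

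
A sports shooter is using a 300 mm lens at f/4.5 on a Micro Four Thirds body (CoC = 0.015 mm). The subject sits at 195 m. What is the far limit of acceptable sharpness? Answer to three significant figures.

Hyperfocal distance H = f²/(N·c) + f = 300²/(4.5 × 0.015) + 300 = 90000/0.0675 + 300 ≈ 1333633.3 mm ≈ 1334 m.
Far limit Df = s·(H − f)/(H − s) = 195000 × (1333633.3 − 300) / (1333633.3 − 195000) = 195000 × 1333333.3 / 1138633.3 ≈ 228344 mm ≈ 228 m.

228 m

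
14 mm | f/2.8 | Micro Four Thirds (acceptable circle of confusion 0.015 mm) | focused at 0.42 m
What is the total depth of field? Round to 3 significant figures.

73.6 mm

Hyperfocal distance H = f²/(N·c) + f = 14²/(2.8 × 0.015) + 14 = 196/0.042 + 14 ≈ 4680.7 mm ≈ 4.681 m.
Near limit Dn = s·(H − f)/(H + s − 2f) = 420 × (4680.7 − 14) / (4680.7 + 420 − 2 × 14) = 420 × 4666.7 / 5072.7 ≈ 386.385 mm.
Far limit Df = s·(H − f)/(H − s) = 420 × (4680.7 − 14) / (4680.7 − 420) = 420 × 4666.7 / 4260.7 ≈ 460.022 mm.
Depth of field = Df − Dn = 460.022 − 386.385 ≈ 73.637 mm.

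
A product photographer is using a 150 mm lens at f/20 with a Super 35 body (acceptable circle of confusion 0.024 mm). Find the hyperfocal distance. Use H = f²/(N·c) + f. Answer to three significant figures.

Hyperfocal distance H = f²/(N·c) + f = 150²/(20 × 0.024) + 150 = 22500/0.48 + 150 ≈ 47025.0 mm ≈ 47.0 m.

47.0 m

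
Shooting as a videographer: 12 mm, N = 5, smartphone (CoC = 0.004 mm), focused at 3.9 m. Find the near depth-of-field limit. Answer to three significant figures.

2.53 m

Hyperfocal distance H = f²/(N·c) + f = 12²/(5 × 0.004) + 12 = 144/0.02 + 12 ≈ 7212.0 mm ≈ 7.212 m.
Near limit Dn = s·(H − f)/(H + s − 2f) = 3900 × (7212.0 − 12) / (7212.0 + 3900 − 2 × 12) = 3900 × 7200.0 / 11088.0 ≈ 2532.5 mm ≈ 2.53 m.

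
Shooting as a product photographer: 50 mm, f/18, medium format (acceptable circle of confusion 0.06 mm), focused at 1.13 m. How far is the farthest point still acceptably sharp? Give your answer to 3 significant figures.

Hyperfocal distance H = f²/(N·c) + f = 50²/(18 × 0.06) + 50 = 2500/1.08 + 50 ≈ 2364.8 mm ≈ 2.365 m.
Far limit Df = s·(H − f)/(H − s) = 1130 × (2364.8 − 50) / (2364.8 − 1130) = 1130 × 2314.8 / 1234.8 ≈ 2118.3 mm ≈ 2.12 m.

2.12 m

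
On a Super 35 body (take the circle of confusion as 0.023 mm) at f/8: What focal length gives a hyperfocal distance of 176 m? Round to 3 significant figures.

From H = f²/(N·c) + f, with f ≪ H: f ≈ √(H·N·c) = √(176000 × 8 × 0.023) = √32384 ≈ 180.0 mm.
The +f correction barely moves this — solving exactly, f² + N·c·f − N·c·H = 0 ⇒ f = (−N·c + √((N·c)² + 4·N·c·H))/2 = (−0.184 + √129536)/2 ≈ 179.86 mm, so f ≈ 180 mm.

180 mm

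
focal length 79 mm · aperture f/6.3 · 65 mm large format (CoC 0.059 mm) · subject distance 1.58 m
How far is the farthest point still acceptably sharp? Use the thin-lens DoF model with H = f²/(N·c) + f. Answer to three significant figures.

1.74 m

Hyperfocal distance H = f²/(N·c) + f = 79²/(6.3 × 0.059) + 79 = 6241/0.3717 + 79 ≈ 16869.4 mm ≈ 16.87 m.
Far limit Df = s·(H − f)/(H − s) = 1580 × (16869.4 − 79) / (16869.4 − 1580) = 1580 × 16790.4 / 15289.4 ≈ 1735.1 mm ≈ 1.74 m.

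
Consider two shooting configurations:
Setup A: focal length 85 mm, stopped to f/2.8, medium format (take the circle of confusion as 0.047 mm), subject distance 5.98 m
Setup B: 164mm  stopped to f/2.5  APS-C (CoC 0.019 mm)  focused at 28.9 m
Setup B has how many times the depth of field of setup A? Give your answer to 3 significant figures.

Setup A: H = 85²/(2.8×0.047) + 85 ≈ 54986.2 mm; DoF = Df − Dn = 6699.3 − 5400.2 ≈ 1299.1 mm.
Setup B: H = 164²/(2.5×0.019) + 164 ≈ 566395.6 mm; DoF = Df − Dn = 30445.1 − 27504.2 ≈ 2940.9 mm.
Ratio = 2940.9 / 1299.1 ≈ 2.26.

2.26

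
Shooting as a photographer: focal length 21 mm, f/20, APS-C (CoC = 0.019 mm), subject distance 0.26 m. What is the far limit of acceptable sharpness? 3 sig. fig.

Hyperfocal distance H = f²/(N·c) + f = 21²/(20 × 0.019) + 21 = 441/0.38 + 21 ≈ 1181.5 mm ≈ 1.182 m.
Far limit Df = s·(H − f)/(H − s) = 260 × (1181.5 − 21) / (1181.5 − 260) = 260 × 1160.5 / 921.5 ≈ 327.43 mm.

327 mm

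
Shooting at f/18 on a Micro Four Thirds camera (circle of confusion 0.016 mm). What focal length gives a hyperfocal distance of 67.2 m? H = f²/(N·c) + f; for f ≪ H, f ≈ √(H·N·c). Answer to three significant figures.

From H = f²/(N·c) + f, with f ≪ H: f ≈ √(H·N·c) = √(67200 × 18 × 0.016) = √19354 ≈ 139.1 mm.
The +f correction barely moves this — solving exactly, f² + N·c·f − N·c·H = 0 ⇒ f = (−N·c + √((N·c)² + 4·N·c·H))/2 = (−0.288 + √77414)/2 ≈ 138.97 mm, so f ≈ 139 mm.

139 mm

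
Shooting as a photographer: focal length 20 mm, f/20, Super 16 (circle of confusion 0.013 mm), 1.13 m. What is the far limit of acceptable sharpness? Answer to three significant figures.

Hyperfocal distance H = f²/(N·c) + f = 20²/(20 × 0.013) + 20 = 400/0.26 + 20 ≈ 1558.5 mm ≈ 1.558 m.
Far limit Df = s·(H − f)/(H − s) = 1130 × (1558.5 − 20) / (1558.5 − 1130) = 1130 × 1538.5 / 428.5 ≈ 4057.5 mm ≈ 4.06 m.

4.06 m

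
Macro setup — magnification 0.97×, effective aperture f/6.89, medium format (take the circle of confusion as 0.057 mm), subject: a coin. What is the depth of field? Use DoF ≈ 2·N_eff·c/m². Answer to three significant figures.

At magnification m, DoF ≈ 2·N_eff·c/m² = 2 × 6.89 × 0.057 / 0.97² = 0.7855 / 0.9409 ≈ 0.835 mm.

0.835 mm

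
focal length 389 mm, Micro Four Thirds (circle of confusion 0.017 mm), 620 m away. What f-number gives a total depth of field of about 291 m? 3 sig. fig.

Write h = H − f = f²/(N·c). The thin-lens limits are Dn = s·h/(h + (s−f)) and Df = s·h/(h − (s−f)), so DoF = Df − Dn = 2·s·(s−f)·h / (h² − (s−f)²).
That is a quadratic in h: DoF·h² − 2·s·(s−f)·h − DoF·(s−f)² = 0 ⇒ h = (s−f)·(s + √(s² + DoF²)) / DoF = 619611 × (620000 + √(620000² + 291000²)) / 291000 = 619611 × (620000 + 684895) / 291000 ≈ 2778444 mm.
Then N = f²/(c·h) = 389² / (0.017 × 2778444) = 151321 / 47234 ≈ 3.20.

f/3.20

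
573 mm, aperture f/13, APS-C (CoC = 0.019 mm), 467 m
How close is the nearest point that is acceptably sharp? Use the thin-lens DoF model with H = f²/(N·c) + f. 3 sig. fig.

Hyperfocal distance H = f²/(N·c) + f = 573²/(13 × 0.019) + 573 = 328329/0.247 + 573 ≈ 1329840.2 mm ≈ 1330 m.
Near limit Dn = s·(H − f)/(H + s − 2f) = 467000 × (1329840.2 − 573) / (1329840.2 + 467000 − 2 × 573) = 467000 × 1329267.2 / 1795694.2 ≈ 345698 mm ≈ 346 m.

346 m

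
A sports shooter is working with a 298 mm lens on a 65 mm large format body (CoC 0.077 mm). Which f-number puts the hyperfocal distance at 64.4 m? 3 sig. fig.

Rearrange H = f²/(N·c) + f for N: N = f² / ((H − f)·c).
N = 298² / ((64400 − 298) × 0.077) = 88804 / 4936 ≈ 18.

f/18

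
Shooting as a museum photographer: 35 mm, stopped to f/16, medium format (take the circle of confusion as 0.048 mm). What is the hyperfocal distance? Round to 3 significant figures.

1.63 m

Hyperfocal distance H = f²/(N·c) + f = 35²/(16 × 0.048) + 35 = 1225/0.768 + 35 ≈ 1630.1 mm ≈ 1.63 m.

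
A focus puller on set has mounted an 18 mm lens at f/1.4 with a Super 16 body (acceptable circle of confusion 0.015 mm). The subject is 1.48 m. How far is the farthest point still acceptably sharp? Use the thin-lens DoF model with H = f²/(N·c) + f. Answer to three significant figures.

Hyperfocal distance H = f²/(N·c) + f = 18²/(1.4 × 0.015) + 18 = 324/0.021 + 18 ≈ 15446.6 mm ≈ 15.45 m.
Far limit Df = s·(H − f)/(H − s) = 1480 × (15446.6 − 18) / (15446.6 − 1480) = 1480 × 15428.6 / 13966.6 ≈ 1634.9 mm ≈ 1.63 m.

1.63 m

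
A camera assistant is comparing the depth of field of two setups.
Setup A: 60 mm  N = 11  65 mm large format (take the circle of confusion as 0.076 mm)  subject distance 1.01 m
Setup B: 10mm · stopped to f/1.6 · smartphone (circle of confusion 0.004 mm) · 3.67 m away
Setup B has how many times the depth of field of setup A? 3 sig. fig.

3.88

Setup A: H = 60²/(11×0.076) + 60 ≈ 4366.2 mm; DoF = Df − Dn = 1295.89 − 827.45 ≈ 468.44 mm.
Setup B: H = 10²/(1.6×0.004) + 10 ≈ 15635.0 mm; DoF = Df − Dn = 4792.6 − 2973.5 ≈ 1819.1 mm.
Ratio = 1819.1 / 468.44 ≈ 3.88.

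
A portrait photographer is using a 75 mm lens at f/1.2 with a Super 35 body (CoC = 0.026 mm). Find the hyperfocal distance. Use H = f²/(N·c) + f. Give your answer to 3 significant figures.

180 m

Hyperfocal distance H = f²/(N·c) + f = 75²/(1.2 × 0.026) + 75 = 5625/0.0312 + 75 ≈ 180363.5 mm ≈ 180 m.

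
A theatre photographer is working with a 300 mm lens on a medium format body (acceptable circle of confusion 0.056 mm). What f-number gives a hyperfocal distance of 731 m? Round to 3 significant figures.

Rearrange H = f²/(N·c) + f for N: N = f² / ((H − f)·c).
N = 300² / ((731000 − 300) × 0.056) = 90000 / 40919 ≈ 2.20.

f/2.20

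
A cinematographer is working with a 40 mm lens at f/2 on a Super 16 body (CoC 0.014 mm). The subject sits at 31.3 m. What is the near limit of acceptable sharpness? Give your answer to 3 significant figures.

20.2 m

Hyperfocal distance H = f²/(N·c) + f = 40²/(2 × 0.014) + 40 = 1600/0.028 + 40 ≈ 57182.9 mm ≈ 57.18 m.
Near limit Dn = s·(H − f)/(H + s − 2f) = 31300 × (57182.9 − 40) / (57182.9 + 31300 − 2 × 40) = 31300 × 57142.9 / 88402.9 ≈ 20232 mm ≈ 20.2 m.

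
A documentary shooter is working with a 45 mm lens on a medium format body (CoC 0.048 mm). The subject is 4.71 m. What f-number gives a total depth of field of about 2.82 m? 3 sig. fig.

Write h = H − f = f²/(N·c). The thin-lens limits are Dn = s·h/(h + (s−f)) and Df = s·h/(h − (s−f)), so DoF = Df − Dn = 2·s·(s−f)·h / (h² − (s−f)²).
That is a quadratic in h: DoF·h² − 2·s·(s−f)·h − DoF·(s−f)² = 0 ⇒ h = (s−f)·(s + √(s² + DoF²)) / DoF = 4665 × (4710 + √(4710² + 2820²)) / 2820 = 4665 × (4710 + 5489.67) / 2820 ≈ 16873 mm.
Then N = f²/(c·h) = 45² / (0.048 × 16873) = 2025 / 809.90 ≈ 2.50.

f/2.50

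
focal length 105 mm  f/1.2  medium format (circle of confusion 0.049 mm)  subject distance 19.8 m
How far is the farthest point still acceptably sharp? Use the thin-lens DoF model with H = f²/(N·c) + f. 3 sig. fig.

Hyperfocal distance H = f²/(N·c) + f = 105²/(1.2 × 0.049) + 105 = 11025/0.0588 + 105 ≈ 187605.0 mm ≈ 187.6 m.
Far limit Df = s·(H − f)/(H − s) = 19800 × (187605.0 − 105) / (187605.0 − 19800) = 19800 × 187500.0 / 167805.0 ≈ 22124 mm ≈ 22.1 m.

22.1 m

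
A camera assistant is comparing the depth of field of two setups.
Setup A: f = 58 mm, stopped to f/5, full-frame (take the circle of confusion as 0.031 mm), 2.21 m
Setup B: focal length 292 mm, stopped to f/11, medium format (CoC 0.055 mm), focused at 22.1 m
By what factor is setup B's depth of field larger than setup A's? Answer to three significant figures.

15.8

Setup A: H = 58²/(5×0.031) + 58 ≈ 21761.2 mm; DoF = Df − Dn = 2453.25 − 2010.63 ≈ 442.62 mm.
Setup B: H = 292²/(11×0.055) + 292 ≈ 141224.2 mm; DoF = Df − Dn = 26145.8 − 19138.5 ≈ 7007.3 mm.
Ratio = 7007.3 / 442.62 ≈ 15.8.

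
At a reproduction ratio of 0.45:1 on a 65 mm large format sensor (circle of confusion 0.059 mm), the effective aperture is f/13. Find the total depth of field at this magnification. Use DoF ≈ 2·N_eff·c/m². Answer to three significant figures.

At magnification m, DoF ≈ 2·N_eff·c/m² = 2 × 13 × 0.059 / 0.45² = 1.534 / 0.2025 ≈ 7.58 mm.

7.58 mm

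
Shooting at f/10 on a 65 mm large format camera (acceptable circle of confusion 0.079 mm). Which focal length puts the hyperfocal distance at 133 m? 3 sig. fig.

324 mm

From H = f²/(N·c) + f, with f ≪ H: f ≈ √(H·N·c) = √(133000 × 10 × 0.079) = √105070 ≈ 324.1 mm.
The +f correction barely moves this — solving exactly, f² + N·c·f − N·c·H = 0 ⇒ f = (−N·c + √((N·c)² + 4·N·c·H))/2 = (−0.79 + √420281)/2 ≈ 323.75 mm, so f ≈ 324 mm.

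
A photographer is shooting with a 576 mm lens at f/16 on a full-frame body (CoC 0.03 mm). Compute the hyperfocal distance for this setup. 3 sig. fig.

Hyperfocal distance H = f²/(N·c) + f = 576²/(16 × 0.03) + 576 = 331776/0.48 + 576 ≈ 691776.0 mm ≈ 692 m.

692 m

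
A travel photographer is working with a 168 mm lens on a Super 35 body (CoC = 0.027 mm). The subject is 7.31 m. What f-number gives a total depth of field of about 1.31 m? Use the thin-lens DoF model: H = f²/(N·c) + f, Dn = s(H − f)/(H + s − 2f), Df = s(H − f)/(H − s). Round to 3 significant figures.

f/13

Write h = H − f = f²/(N·c). The thin-lens limits are Dn = s·h/(h + (s−f)) and Df = s·h/(h − (s−f)), so DoF = Df − Dn = 2·s·(s−f)·h / (h² − (s−f)²).
That is a quadratic in h: DoF·h² − 2·s·(s−f)·h − DoF·(s−f)² = 0 ⇒ h = (s−f)·(s + √(s² + DoF²)) / DoF = 7142 × (7310 + √(7310² + 1310²)) / 1310 = 7142 × (7310 + 7426.45) / 1310 ≈ 80342 mm.
Then N = f²/(c·h) = 168² / (0.027 × 80342) = 28224 / 2169.2 ≈ 13.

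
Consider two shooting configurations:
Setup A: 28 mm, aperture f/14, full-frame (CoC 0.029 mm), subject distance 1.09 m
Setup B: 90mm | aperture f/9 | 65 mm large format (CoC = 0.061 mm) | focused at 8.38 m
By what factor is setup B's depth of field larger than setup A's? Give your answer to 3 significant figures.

8.01

Setup A: H = 28²/(14×0.029) + 28 ≈ 1959.0 mm; DoF = Df − Dn = 2422.0 − 703.2 ≈ 1718.8 mm.
Setup B: H = 90²/(9×0.061) + 90 ≈ 14844.1 mm; DoF = Df − Dn = 19127 − 5365 ≈ 13762 mm.
Ratio = 13762 / 1718.8 ≈ 8.01.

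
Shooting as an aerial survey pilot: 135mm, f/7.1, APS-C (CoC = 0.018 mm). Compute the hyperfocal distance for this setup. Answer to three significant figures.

Hyperfocal distance H = f²/(N·c) + f = 135²/(7.1 × 0.018) + 135 = 18225/0.1278 + 135 ≈ 142740.6 mm ≈ 143 m.

143 m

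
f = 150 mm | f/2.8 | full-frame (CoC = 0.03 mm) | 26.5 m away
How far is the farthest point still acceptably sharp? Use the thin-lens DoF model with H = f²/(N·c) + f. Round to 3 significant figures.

29.4 m

Hyperfocal distance H = f²/(N·c) + f = 150²/(2.8 × 0.03) + 150 = 22500/0.084 + 150 ≈ 268007.1 mm ≈ 268.0 m.
Far limit Df = s·(H − f)/(H − s) = 26500 × (268007.1 − 150) / (268007.1 − 26500) = 26500 × 267857.1 / 241507.1 ≈ 29391 mm ≈ 29.4 m.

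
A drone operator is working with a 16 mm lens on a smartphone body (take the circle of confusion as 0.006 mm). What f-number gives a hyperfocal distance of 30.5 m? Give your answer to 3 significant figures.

f/1.40

Rearrange H = f²/(N·c) + f for N: N = f² / ((H − f)·c).
N = 16² / ((30500 − 16) × 0.006) = 256 / 182.9 ≈ 1.40.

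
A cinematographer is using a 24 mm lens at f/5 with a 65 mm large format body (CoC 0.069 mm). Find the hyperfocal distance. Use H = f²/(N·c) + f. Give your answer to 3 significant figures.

1.69 m

Hyperfocal distance H = f²/(N·c) + f = 24²/(5 × 0.069) + 24 = 576/0.345 + 24 ≈ 1693.6 mm ≈ 1.69 m.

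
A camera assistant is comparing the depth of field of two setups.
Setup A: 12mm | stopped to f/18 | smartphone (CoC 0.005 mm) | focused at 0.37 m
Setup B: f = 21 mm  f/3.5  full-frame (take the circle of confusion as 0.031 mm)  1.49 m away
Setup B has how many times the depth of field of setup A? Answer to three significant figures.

Setup A: H = 12²/(18×0.005) + 12 ≈ 1612.0 mm; DoF = Df − Dn = 476.65 − 302.35 ≈ 174.30 mm.
Setup B: H = 21²/(3.5×0.031) + 21 ≈ 4085.5 mm; DoF = Df − Dn = 2333.3 − 1094.4 ≈ 1238.9 mm.
Ratio = 1238.9 / 174.30 ≈ 7.11.

7.11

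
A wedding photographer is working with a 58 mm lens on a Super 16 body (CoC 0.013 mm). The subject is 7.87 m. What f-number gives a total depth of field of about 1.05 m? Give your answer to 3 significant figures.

f/2.20

Write h = H − f = f²/(N·c). The thin-lens limits are Dn = s·h/(h + (s−f)) and Df = s·h/(h − (s−f)), so DoF = Df − Dn = 2·s·(s−f)·h / (h² − (s−f)²).
That is a quadratic in h: DoF·h² − 2·s·(s−f)·h − DoF·(s−f)² = 0 ⇒ h = (s−f)·(s + √(s² + DoF²)) / DoF = 7812 × (7870 + √(7870² + 1050²)) / 1050 = 7812 × (7870 + 7939.74) / 1050 ≈ 117624 mm.
Then N = f²/(c·h) = 58² / (0.013 × 117624) = 3364 / 1529.1 ≈ 2.20.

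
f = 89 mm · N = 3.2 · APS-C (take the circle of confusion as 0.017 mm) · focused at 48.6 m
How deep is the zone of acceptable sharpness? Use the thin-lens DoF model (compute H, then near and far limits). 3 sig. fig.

36.4 m

Hyperfocal distance H = f²/(N·c) + f = 89²/(3.2 × 0.017) + 89 = 7921/0.0544 + 89 ≈ 145695.6 mm ≈ 145.7 m.
Near limit Dn = s·(H − f)/(H + s − 2f) = 48600 × (145695.6 − 89) / (145695.6 + 48600 − 2 × 89) = 48600 × 145606.6 / 194117.6 ≈ 36455 mm.
Far limit Df = s·(H − f)/(H − s) = 48600 × (145695.6 − 89) / (145695.6 − 48600) = 48600 × 145606.6 / 97095.6 ≈ 72882 mm.
Depth of field = Df − Dn = 72882 − 36455 ≈ 36427 mm ≈ 36.4 m.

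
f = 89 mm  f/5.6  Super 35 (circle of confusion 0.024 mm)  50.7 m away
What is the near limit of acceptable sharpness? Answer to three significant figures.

Hyperfocal distance H = f²/(N·c) + f = 89²/(5.6 × 0.024) + 89 = 7921/0.1344 + 89 ≈ 59025.0 mm ≈ 59.03 m.
Near limit Dn = s·(H − f)/(H + s − 2f) = 50700 × (59025.0 − 89) / (59025.0 + 50700 − 2 × 89) = 50700 × 58936.0 / 109547.0 ≈ 27276 mm ≈ 27.3 m.

27.3 m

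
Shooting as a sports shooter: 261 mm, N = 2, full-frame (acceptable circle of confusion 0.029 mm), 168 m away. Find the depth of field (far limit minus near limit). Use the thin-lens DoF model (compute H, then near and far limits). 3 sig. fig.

Hyperfocal distance H = f²/(N·c) + f = 261²/(2 × 0.029) + 261 = 68121/0.058 + 261 ≈ 1174761.0 mm ≈ 1175 m.
Near limit Dn = s·(H − f)/(H + s − 2f) = 168000 × (1174761.0 − 261) / (1174761.0 + 168000 − 2 × 261) = 168000 × 1174500.0 / 1342239.0 ≈ 147005 mm.
Far limit Df = s·(H − f)/(H − s) = 168000 × (1174761.0 − 261) / (1174761.0 − 168000) = 168000 × 1174500.0 / 1006761.0 ≈ 195991 mm.
Depth of field = Df − Dn = 195991 − 147005 ≈ 48986 mm ≈ 49.0 m.

49.0 m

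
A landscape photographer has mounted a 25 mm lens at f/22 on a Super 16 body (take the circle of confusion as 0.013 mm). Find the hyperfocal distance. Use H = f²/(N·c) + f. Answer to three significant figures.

Hyperfocal distance H = f²/(N·c) + f = 25²/(22 × 0.013) + 25 = 625/0.286 + 25 ≈ 2210.3 mm ≈ 2.21 m.

2.21 m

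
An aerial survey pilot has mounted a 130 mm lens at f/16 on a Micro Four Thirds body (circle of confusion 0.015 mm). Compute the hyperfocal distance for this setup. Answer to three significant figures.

70.5 m

Hyperfocal distance H = f²/(N·c) + f = 130²/(16 × 0.015) + 130 = 16900/0.24 + 130 ≈ 70546.7 mm ≈ 70.5 m.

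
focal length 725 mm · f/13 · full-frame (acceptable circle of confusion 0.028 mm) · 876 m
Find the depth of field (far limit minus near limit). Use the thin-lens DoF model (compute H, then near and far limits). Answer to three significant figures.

1680 m

Hyperfocal distance H = f²/(N·c) + f = 725²/(13 × 0.028) + 725 = 525625/0.364 + 725 ≈ 1444749.7 mm ≈ 1445 m.
Near limit Dn = s·(H − f)/(H + s − 2f) = 876000 × (1444749.7 − 725) / (1444749.7 + 876000 − 2 × 725) = 876000 × 1444024.7 / 2319299.7 ≈ 545408 mm.
Far limit Df = s·(H − f)/(H − s) = 876000 × (1444749.7 − 725) / (1444749.7 − 876000) = 876000 × 1444024.7 / 568749.7 ≈ 2224117 mm.
Depth of field = Df − Dn = 2224117 − 545408 ≈ 1678709 mm ≈ 1680 m.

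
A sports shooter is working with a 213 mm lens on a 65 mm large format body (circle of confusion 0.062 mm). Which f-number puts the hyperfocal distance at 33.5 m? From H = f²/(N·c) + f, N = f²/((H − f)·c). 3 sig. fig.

Rearrange H = f²/(N·c) + f for N: N = f² / ((H − f)·c).
N = 213² / ((33500 − 213) × 0.062) = 45369 / 2064 ≈ 22.

f/22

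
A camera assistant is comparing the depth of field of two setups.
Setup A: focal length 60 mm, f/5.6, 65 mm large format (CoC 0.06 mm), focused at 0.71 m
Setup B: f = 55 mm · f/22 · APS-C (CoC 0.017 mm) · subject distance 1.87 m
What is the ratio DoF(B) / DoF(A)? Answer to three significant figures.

Setup A: H = 60²/(5.6×0.06) + 60 ≈ 10774.3 mm; DoF = Df − Dn = 755.855 − 669.390 ≈ 86.465 mm.
Setup B: H = 55²/(22×0.017) + 55 ≈ 8143.2 mm; DoF = Df − Dn = 2411.04 − 1527.28 ≈ 883.76 mm.
Ratio = 883.76 / 86.465 ≈ 10.2.

10.2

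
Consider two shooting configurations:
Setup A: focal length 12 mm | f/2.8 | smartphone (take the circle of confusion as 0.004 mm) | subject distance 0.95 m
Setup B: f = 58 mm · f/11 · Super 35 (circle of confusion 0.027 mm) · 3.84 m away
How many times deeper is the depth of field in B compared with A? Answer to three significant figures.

Setup A: H = 12²/(2.8×0.004) + 12 ≈ 12869.1 mm; DoF = Df − Dn = 1024.76 − 885.40 ≈ 139.36 mm.
Setup B: H = 58²/(11×0.027) + 58 ≈ 11384.6 mm; DoF = Df − Dn = 5764.9 − 2878.8 ≈ 2886.1 mm.
Ratio = 2886.1 / 139.36 ≈ 20.7.

20.7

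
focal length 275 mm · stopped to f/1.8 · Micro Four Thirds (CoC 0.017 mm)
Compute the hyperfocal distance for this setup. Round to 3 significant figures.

Hyperfocal distance H = f²/(N·c) + f = 275²/(1.8 × 0.017) + 275 = 75625/0.0306 + 275 ≈ 2471680.2 mm ≈ 2470 m.

2470 m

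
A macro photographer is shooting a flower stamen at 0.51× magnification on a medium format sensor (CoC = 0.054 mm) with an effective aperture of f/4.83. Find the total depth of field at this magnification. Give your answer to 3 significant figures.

2.01 mm

At magnification m, DoF ≈ 2·N_eff·c/m² = 2 × 4.83 × 0.054 / 0.51² = 0.5216 / 0.2601 ≈ 2.01 mm.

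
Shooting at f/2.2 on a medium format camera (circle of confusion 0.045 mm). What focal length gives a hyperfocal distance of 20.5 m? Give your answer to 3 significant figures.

45.0 mm

From H = f²/(N·c) + f, with f ≪ H: f ≈ √(H·N·c) = √(20500 × 2.2 × 0.045) = √2029.5 ≈ 45.05 mm.
Exact: f² + N·c·f − N·c·H = 0 ⇒ f = (−N·c + √((N·c)² + 4·N·c·H))/2 = (−0.099 + √8118.0)/2 ≈ 45.000 mm ≈ 45.0 mm.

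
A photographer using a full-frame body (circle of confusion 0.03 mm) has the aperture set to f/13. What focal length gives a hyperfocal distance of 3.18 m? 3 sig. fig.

From H = f²/(N·c) + f, with f ≪ H: f ≈ √(H·N·c) = √(3180 × 13 × 0.03) = √1240.2 ≈ 35.22 mm.
Exact: f² + N·c·f − N·c·H = 0 ⇒ f = (−N·c + √((N·c)² + 4·N·c·H))/2 = (−0.39 + √4961.0)/2 ≈ 35.022 mm ≈ 35.0 mm.

35.0 mm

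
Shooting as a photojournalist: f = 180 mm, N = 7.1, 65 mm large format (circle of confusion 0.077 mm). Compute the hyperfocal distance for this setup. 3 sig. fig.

59.4 m

Hyperfocal distance H = f²/(N·c) + f = 180²/(7.1 × 0.077) + 180 = 32400/0.5467 + 180 ≈ 59444.7 mm ≈ 59.4 m.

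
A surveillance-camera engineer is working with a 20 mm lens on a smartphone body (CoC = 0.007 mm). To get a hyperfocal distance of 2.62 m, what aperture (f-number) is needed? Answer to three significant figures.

Rearrange H = f²/(N·c) + f for N: N = f² / ((H − f)·c).
N = 20² / ((2620 − 20) × 0.007) = 400 / 18.20 ≈ 22.

f/22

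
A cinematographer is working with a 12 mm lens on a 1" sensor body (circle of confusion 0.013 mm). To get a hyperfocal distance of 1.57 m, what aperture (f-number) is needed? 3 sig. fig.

Rearrange H = f²/(N·c) + f for N: N = f² / ((H − f)·c).
N = 12² / ((1570 − 12) × 0.013) = 144 / 20.25 ≈ 7.11.

f/7.11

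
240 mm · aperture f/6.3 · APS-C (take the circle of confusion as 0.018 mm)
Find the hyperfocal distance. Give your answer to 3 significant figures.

Hyperfocal distance H = f²/(N·c) + f = 240²/(6.3 × 0.018) + 240 = 57600/0.1134 + 240 ≈ 508176.5 mm ≈ 508 m.

508 m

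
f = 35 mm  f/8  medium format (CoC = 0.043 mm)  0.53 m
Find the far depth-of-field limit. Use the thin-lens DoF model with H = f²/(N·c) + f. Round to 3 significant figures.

Hyperfocal distance H = f²/(N·c) + f = 35²/(8 × 0.043) + 35 = 1225/0.344 + 35 ≈ 3596.0 mm ≈ 3.596 m.
Far limit Df = s·(H − f)/(H − s) = 530 × (3596.0 − 35) / (3596.0 − 530) = 530 × 3561.0 / 3066.0 ≈ 615.57 mm ≈ 0.616 m.

0.616 m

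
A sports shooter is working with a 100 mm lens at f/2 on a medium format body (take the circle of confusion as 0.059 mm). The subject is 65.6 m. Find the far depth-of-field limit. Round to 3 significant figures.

289 m

Hyperfocal distance H = f²/(N·c) + f = 100²/(2 × 0.059) + 100 = 10000/0.118 + 100 ≈ 84845.8 mm ≈ 84.85 m.
Far limit Df = s·(H − f)/(H − s) = 65600 × (84845.8 − 100) / (84845.8 − 65600) = 65600 × 84745.8 / 19245.8 ≈ 288860 mm ≈ 289 m.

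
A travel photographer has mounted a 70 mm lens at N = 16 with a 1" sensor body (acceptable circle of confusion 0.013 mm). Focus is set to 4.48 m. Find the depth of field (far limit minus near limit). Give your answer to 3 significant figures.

Hyperfocal distance H = f²/(N·c) + f = 70²/(16 × 0.013) + 70 = 4900/0.208 + 70 ≈ 23627.7 mm ≈ 23.63 m.
Near limit Dn = s·(H − f)/(H + s − 2f) = 4480 × (23627.7 − 70) / (23627.7 + 4480 − 2 × 70) = 4480 × 23557.7 / 27967.7 ≈ 3773.6 mm.
Far limit Df = s·(H − f)/(H − s) = 4480 × (23627.7 − 70) / (23627.7 − 4480) = 4480 × 23557.7 / 19147.7 ≈ 5511.8 mm.
Depth of field = Df − Dn = 5511.8 − 3773.6 ≈ 1738.2 mm ≈ 1.74 m.

1.74 m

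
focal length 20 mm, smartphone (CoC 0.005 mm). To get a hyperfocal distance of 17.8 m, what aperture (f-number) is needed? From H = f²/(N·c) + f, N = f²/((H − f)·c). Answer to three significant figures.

f/4.50

Rearrange H = f²/(N·c) + f for N: N = f² / ((H − f)·c).
N = 20² / ((17800 − 20) × 0.005) = 400 / 88.90 ≈ 4.50.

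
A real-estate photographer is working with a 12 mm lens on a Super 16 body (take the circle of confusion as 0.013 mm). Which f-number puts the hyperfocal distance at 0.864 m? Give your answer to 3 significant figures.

f/13

Rearrange H = f²/(N·c) + f for N: N = f² / ((H − f)·c).
N = 12² / ((864 − 12) × 0.013) = 144 / 11.08 ≈ 13.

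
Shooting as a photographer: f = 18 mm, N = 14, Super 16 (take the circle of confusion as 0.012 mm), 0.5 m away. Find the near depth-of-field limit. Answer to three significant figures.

400 mm

Hyperfocal distance H = f²/(N·c) + f = 18²/(14 × 0.012) + 18 = 324/0.168 + 18 ≈ 1946.6 mm ≈ 1.947 m.
Near limit Dn = s·(H − f)/(H + s − 2f) = 500 × (1946.6 − 18) / (1946.6 + 500 − 2 × 18) = 500 × 1928.6 / 2410.6 ≈ 400.02 mm.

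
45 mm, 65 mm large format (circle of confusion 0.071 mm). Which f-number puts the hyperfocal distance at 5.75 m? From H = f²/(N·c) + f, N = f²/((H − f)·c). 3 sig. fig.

f/5

Rearrange H = f²/(N·c) + f for N: N = f² / ((H − f)·c).
N = 45² / ((5750 − 45) × 0.071) = 2025 / 405.1 ≈ 5.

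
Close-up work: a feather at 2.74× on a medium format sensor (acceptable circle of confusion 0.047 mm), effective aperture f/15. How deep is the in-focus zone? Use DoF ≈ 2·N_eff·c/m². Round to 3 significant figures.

At magnification m, DoF ≈ 2·N_eff·c/m² = 2 × 15 × 0.047 / 2.74² = 1.41 / 7.508 ≈ 0.188 mm.

0.188 mm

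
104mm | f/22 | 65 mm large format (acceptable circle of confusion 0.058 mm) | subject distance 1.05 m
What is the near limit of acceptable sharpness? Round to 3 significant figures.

Hyperfocal distance H = f²/(N·c) + f = 104²/(22 × 0.058) + 104 = 10816/1.276 + 104 ≈ 8580.5 mm ≈ 8.580 m.
Near limit Dn = s·(H − f)/(H + s − 2f) = 1050 × (8580.5 − 104) / (8580.5 + 1050 − 2 × 104) = 1050 × 8476.5 / 9422.5 ≈ 944.58 mm ≈ 0.945 m.

0.945 m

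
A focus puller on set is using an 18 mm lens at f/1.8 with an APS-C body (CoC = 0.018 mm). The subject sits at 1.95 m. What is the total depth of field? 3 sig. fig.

Hyperfocal distance H = f²/(N·c) + f = 18²/(1.8 × 0.018) + 18 = 324/0.0324 + 18 ≈ 10018.0 mm ≈ 10.02 m.
Near limit Dn = s·(H − f)/(H + s − 2f) = 1950 × (10018.0 − 18) / (10018.0 + 1950 − 2 × 18) = 1950 × 10000.0 / 11932.0 ≈ 1634.26 mm.
Far limit Df = s·(H − f)/(H − s) = 1950 × (10018.0 − 18) / (10018.0 − 1950) = 1950 × 10000.0 / 8068.0 ≈ 2416.96 mm.
Depth of field = Df − Dn = 2416.96 − 1634.26 ≈ 782.70 mm ≈ 0.783 m.

0.783 m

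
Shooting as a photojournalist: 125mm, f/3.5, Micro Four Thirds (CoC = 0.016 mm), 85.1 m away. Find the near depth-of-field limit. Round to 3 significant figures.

65.2 m

Hyperfocal distance H = f²/(N·c) + f = 125²/(3.5 × 0.016) + 125 = 15625/0.056 + 125 ≈ 279142.9 mm ≈ 279.1 m.
Near limit Dn = s·(H − f)/(H + s − 2f) = 85100 × (279142.9 − 125) / (279142.9 + 85100 − 2 × 125) = 85100 × 279017.9 / 363992.9 ≈ 65233 mm ≈ 65.2 m.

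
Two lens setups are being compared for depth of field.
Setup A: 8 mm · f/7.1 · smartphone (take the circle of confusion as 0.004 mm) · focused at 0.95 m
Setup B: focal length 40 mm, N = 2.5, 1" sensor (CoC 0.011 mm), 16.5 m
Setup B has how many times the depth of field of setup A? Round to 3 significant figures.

10.5

Setup A: H = 8²/(7.1×0.004) + 8 ≈ 2261.5 mm; DoF = Df − Dn = 1632.34 − 669.95 ≈ 962.39 mm.
Setup B: H = 40²/(2.5×0.011) + 40 ≈ 58221.8 mm; DoF = Df − Dn = 23010 − 12861 ≈ 10149 mm.
Ratio = 10149 / 962.39 ≈ 10.5.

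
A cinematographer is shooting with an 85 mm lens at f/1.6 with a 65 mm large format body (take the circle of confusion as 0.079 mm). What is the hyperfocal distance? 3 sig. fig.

57.2 m

Hyperfocal distance H = f²/(N·c) + f = 85²/(1.6 × 0.079) + 85 = 7225/0.1264 + 85 ≈ 57244.8 mm ≈ 57.2 m.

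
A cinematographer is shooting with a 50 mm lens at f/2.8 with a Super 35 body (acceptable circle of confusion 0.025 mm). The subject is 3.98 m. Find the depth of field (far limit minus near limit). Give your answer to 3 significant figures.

Hyperfocal distance H = f²/(N·c) + f = 50²/(2.8 × 0.025) + 50 = 2500/0.07 + 50 ≈ 35764.3 mm ≈ 35.76 m.
Near limit Dn = s·(H − f)/(H + s − 2f) = 3980 × (35764.3 − 50) / (35764.3 + 3980 − 2 × 50) = 3980 × 35714.3 / 39644.3 ≈ 3585.46 mm.
Far limit Df = s·(H − f)/(H − s) = 3980 × (35764.3 − 50) / (35764.3 − 3980) = 3980 × 35714.3 / 31784.3 ≈ 4472.11 mm.
Depth of field = Df − Dn = 4472.11 − 3585.46 ≈ 886.65 mm ≈ 0.887 m.

0.887 m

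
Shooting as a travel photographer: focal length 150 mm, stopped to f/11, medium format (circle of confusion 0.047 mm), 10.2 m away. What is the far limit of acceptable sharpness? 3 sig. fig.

Hyperfocal distance H = f²/(N·c) + f = 150²/(11 × 0.047) + 150 = 22500/0.517 + 150 ≈ 43670.3 mm ≈ 43.67 m.
Far limit Df = s·(H − f)/(H − s) = 10200 × (43670.3 − 150) / (43670.3 − 10200) = 10200 × 43520.3 / 33470.3 ≈ 13263 mm ≈ 13.3 m.

13.3 m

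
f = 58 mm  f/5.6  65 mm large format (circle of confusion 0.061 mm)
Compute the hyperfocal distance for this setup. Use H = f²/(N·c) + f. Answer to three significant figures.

9.91 m

Hyperfocal distance H = f²/(N·c) + f = 58²/(5.6 × 0.061) + 58 = 3364/0.3416 + 58 ≈ 9905.8 mm ≈ 9.91 m.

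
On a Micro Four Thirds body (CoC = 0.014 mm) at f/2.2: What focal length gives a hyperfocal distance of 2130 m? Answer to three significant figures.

From H = f²/(N·c) + f, with f ≪ H: f ≈ √(H·N·c) = √(2130000 × 2.2 × 0.014) = √65604 ≈ 256.1 mm.
The +f correction barely moves this — solving exactly, f² + N·c·f − N·c·H = 0 ⇒ f = (−N·c + √((N·c)² + 4·N·c·H))/2 = (−0.0308 + √262416)/2 ≈ 256.12 mm, so f ≈ 256 mm.

256 mm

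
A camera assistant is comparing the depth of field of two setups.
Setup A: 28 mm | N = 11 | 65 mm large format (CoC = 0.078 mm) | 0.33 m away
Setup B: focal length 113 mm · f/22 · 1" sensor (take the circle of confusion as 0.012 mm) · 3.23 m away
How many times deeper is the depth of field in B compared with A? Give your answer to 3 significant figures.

Setup A: H = 28²/(11×0.078) + 28 ≈ 941.8 mm; DoF = Df − Dn = 492.91 − 248.03 ≈ 244.88 mm.
Setup B: H = 113²/(22×0.012) + 113 ≈ 48480.4 mm; DoF = Df − Dn = 3452.49 − 3034.45 ≈ 418.04 mm.
Ratio = 418.04 / 244.88 ≈ 1.71.

1.71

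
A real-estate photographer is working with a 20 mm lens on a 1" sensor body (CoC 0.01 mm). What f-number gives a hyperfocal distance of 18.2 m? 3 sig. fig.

Rearrange H = f²/(N·c) + f for N: N = f² / ((H − f)·c).
N = 20² / ((18200 − 20) × 0.01) = 400 / 181.8 ≈ 2.20.

f/2.20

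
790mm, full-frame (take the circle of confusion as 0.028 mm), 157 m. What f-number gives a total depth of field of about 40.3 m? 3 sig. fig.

f/18

Write h = H − f = f²/(N·c). The thin-lens limits are Dn = s·h/(h + (s−f)) and Df = s·h/(h − (s−f)), so DoF = Df − Dn = 2·s·(s−f)·h / (h² − (s−f)²).
That is a quadratic in h: DoF·h² − 2·s·(s−f)·h − DoF·(s−f)² = 0 ⇒ h = (s−f)·(s + √(s² + DoF²)) / DoF = 156210 × (157000 + √(157000² + 40300²)) / 40300 = 156210 × (157000 + 162090) / 40300 ≈ 1236849 mm.
Then N = f²/(c·h) = 790² / (0.028 × 1236849) = 624100 / 34632 ≈ 18.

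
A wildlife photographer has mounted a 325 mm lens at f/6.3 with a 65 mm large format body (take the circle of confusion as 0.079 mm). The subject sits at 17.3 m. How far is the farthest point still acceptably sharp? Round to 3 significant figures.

Hyperfocal distance H = f²/(N·c) + f = 325²/(6.3 × 0.079) + 325 = 105625/0.4977 + 325 ≈ 212551.2 mm ≈ 212.6 m.
Far limit Df = s·(H − f)/(H − s) = 17300 × (212551.2 − 325) / (212551.2 − 17300) = 17300 × 212226.2 / 195251.2 ≈ 18804 mm ≈ 18.8 m.

18.8 m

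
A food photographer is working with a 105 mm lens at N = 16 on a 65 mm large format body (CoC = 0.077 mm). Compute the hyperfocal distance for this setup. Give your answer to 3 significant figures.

Hyperfocal distance H = f²/(N·c) + f = 105²/(16 × 0.077) + 105 = 11025/1.232 + 105 ≈ 9053.9 mm ≈ 9.05 m.

9.05 m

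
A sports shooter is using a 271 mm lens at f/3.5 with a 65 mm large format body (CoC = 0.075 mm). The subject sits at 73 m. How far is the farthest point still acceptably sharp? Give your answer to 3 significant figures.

98.6 m

Hyperfocal distance H = f²/(N·c) + f = 271²/(3.5 × 0.075) + 271 = 73441/0.2625 + 271 ≈ 280046.2 mm ≈ 280.0 m.
Far limit Df = s·(H − f)/(H − s) = 73000 × (280046.2 − 271) / (280046.2 − 73000) = 73000 × 279775.2 / 207046.2 ≈ 98643 mm ≈ 98.6 m.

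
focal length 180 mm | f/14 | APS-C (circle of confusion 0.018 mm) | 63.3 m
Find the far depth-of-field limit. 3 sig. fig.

Hyperfocal distance H = f²/(N·c) + f = 180²/(14 × 0.018) + 180 = 32400/0.252 + 180 ≈ 128751.4 mm ≈ 128.8 m.
Far limit Df = s·(H − f)/(H − s) = 63300 × (128751.4 − 180) / (128751.4 − 63300) = 63300 × 128571.4 / 65451.4 ≈ 124345 mm ≈ 124 m.

124 m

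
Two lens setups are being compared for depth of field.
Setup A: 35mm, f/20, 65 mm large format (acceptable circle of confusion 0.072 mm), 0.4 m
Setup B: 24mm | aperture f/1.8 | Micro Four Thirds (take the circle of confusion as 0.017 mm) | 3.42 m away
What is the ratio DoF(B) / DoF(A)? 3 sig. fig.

Setup A: H = 35²/(20×0.072) + 35 ≈ 885.7 mm; DoF = Df − Dn = 700.60 − 279.90 ≈ 420.70 mm.
Setup B: H = 24²/(1.8×0.017) + 24 ≈ 18847.5 mm; DoF = Df − Dn = 4172.8 − 2897.3 ≈ 1275.5 mm.
Ratio = 1275.5 / 420.70 ≈ 3.03.

3.03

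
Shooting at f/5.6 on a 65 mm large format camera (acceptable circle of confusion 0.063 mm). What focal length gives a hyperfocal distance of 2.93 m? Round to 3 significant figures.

From H = f²/(N·c) + f, with f ≪ H: f ≈ √(H·N·c) = √(2930 × 5.6 × 0.063) = √1033.7 ≈ 32.15 mm.
Exact: f² + N·c·f − N·c·H = 0 ⇒ f = (−N·c + √((N·c)² + 4·N·c·H))/2 = (−0.3528 + √4134.9)/2 ≈ 31.975 mm ≈ 32.0 mm.

32.0 mm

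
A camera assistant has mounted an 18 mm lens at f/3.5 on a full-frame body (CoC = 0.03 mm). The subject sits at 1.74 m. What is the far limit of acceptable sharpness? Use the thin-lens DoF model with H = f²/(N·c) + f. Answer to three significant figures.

3.94 m

Hyperfocal distance H = f²/(N·c) + f = 18²/(3.5 × 0.03) + 18 = 324/0.105 + 18 ≈ 3103.7 mm ≈ 3.104 m.
Far limit Df = s·(H − f)/(H − s) = 1740 × (3103.7 − 18) / (3103.7 − 1740) = 1740 × 3085.7 / 1363.7 ≈ 3937.1 mm ≈ 3.94 m.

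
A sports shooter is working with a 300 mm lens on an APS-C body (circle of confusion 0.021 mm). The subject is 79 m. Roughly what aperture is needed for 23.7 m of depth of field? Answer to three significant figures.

f/7.99

Write h = H − f = f²/(N·c). The thin-lens limits are Dn = s·h/(h + (s−f)) and Df = s·h/(h − (s−f)), so DoF = Df − Dn = 2·s·(s−f)·h / (h² − (s−f)²).
That is a quadratic in h: DoF·h² − 2·s·(s−f)·h − DoF·(s−f)² = 0 ⇒ h = (s−f)·(s + √(s² + DoF²)) / DoF = 78700 × (79000 + √(79000² + 23700²)) / 23700 = 78700 × (79000 + 82478.4) / 23700 ≈ 536217 mm.
Then N = f²/(c·h) = 300² / (0.021 × 536217) = 90000 / 11261 ≈ 7.99.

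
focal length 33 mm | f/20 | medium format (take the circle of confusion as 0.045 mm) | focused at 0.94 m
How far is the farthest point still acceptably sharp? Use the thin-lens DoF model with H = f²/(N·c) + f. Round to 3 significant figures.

3.75 m

Hyperfocal distance H = f²/(N·c) + f = 33²/(20 × 0.045) + 33 = 1089/0.9 + 33 ≈ 1243.0 mm ≈ 1.243 m.
Far limit Df = s·(H − f)/(H − s) = 940 × (1243.0 − 33) / (1243.0 − 940) = 940 × 1210.0 / 303.0 ≈ 3753.8 mm ≈ 3.75 m.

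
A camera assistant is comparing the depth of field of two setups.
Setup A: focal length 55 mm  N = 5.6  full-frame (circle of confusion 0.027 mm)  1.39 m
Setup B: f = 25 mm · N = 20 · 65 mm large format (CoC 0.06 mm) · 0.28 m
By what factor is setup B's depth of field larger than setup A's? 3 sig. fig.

Setup A: H = 55²/(5.6×0.027) + 55 ≈ 20061.6 mm; DoF = Df − Dn = 1489.38 − 1303.05 ≈ 186.33 mm.
Setup B: H = 25²/(20×0.06) + 25 ≈ 545.8 mm; DoF = Df − Dn = 548.59 − 187.97 ≈ 360.62 mm.
Ratio = 360.62 / 186.33 ≈ 1.94.

1.94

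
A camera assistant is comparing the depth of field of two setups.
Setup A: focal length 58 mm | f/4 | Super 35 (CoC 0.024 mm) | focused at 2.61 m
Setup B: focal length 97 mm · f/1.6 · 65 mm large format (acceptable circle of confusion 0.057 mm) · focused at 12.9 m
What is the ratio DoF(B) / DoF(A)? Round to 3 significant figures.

Setup A: H = 58²/(4×0.024) + 58 ≈ 35099.7 mm; DoF = Df − Dn = 2815.01 − 2432.82 ≈ 382.19 mm.
Setup B: H = 97²/(1.6×0.057) + 97 ≈ 103265.9 mm; DoF = Df − Dn = 14727.7 − 11475.9 ≈ 3251.8 mm.
Ratio = 3251.8 / 382.19 ≈ 8.51.

8.51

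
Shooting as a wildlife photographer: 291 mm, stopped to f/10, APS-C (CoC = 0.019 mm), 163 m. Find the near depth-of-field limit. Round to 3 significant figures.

Hyperfocal distance H = f²/(N·c) + f = 291²/(10 × 0.019) + 291 = 84681/0.19 + 291 ≈ 445980.5 mm ≈ 446.0 m.
Near limit Dn = s·(H − f)/(H + s − 2f) = 163000 × (445980.5 − 291) / (445980.5 + 163000 − 2 × 291) = 163000 × 445689.5 / 608398.5 ≈ 119408 mm ≈ 119 m.

119 m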